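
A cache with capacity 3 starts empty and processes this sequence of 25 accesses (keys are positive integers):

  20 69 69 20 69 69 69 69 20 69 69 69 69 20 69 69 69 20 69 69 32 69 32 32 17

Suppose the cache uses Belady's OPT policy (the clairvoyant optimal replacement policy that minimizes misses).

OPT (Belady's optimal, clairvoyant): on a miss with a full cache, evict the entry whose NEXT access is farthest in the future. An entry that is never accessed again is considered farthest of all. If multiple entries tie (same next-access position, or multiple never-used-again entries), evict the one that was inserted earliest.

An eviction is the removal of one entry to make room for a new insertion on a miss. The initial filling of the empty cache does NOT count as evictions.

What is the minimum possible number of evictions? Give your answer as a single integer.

Answer: 1

Derivation:
OPT (Belady) simulation (capacity=3):
  1. access 20: MISS. Cache: [20]
  2. access 69: MISS. Cache: [20 69]
  3. access 69: HIT. Next use of 69: step 5. Cache: [20 69]
  4. access 20: HIT. Next use of 20: step 9. Cache: [20 69]
  5. access 69: HIT. Next use of 69: step 6. Cache: [20 69]
  6. access 69: HIT. Next use of 69: step 7. Cache: [20 69]
  7. access 69: HIT. Next use of 69: step 8. Cache: [20 69]
  8. access 69: HIT. Next use of 69: step 10. Cache: [20 69]
  9. access 20: HIT. Next use of 20: step 14. Cache: [20 69]
  10. access 69: HIT. Next use of 69: step 11. Cache: [20 69]
  11. access 69: HIT. Next use of 69: step 12. Cache: [20 69]
  12. access 69: HIT. Next use of 69: step 13. Cache: [20 69]
  13. access 69: HIT. Next use of 69: step 15. Cache: [20 69]
  14. access 20: HIT. Next use of 20: step 18. Cache: [20 69]
  15. access 69: HIT. Next use of 69: step 16. Cache: [20 69]
  16. access 69: HIT. Next use of 69: step 17. Cache: [20 69]
  17. access 69: HIT. Next use of 69: step 19. Cache: [20 69]
  18. access 20: HIT. Next use of 20: never. Cache: [20 69]
  19. access 69: HIT. Next use of 69: step 20. Cache: [20 69]
  20. access 69: HIT. Next use of 69: step 22. Cache: [20 69]
  21. access 32: MISS. Cache: [20 69 32]
  22. access 69: HIT. Next use of 69: never. Cache: [20 69 32]
  23. access 32: HIT. Next use of 32: step 24. Cache: [20 69 32]
  24. access 32: HIT. Next use of 32: never. Cache: [20 69 32]
  25. access 17: MISS, evict 20 (next use: never). Cache: [69 32 17]
Total: 21 hits, 4 misses, 1 evictions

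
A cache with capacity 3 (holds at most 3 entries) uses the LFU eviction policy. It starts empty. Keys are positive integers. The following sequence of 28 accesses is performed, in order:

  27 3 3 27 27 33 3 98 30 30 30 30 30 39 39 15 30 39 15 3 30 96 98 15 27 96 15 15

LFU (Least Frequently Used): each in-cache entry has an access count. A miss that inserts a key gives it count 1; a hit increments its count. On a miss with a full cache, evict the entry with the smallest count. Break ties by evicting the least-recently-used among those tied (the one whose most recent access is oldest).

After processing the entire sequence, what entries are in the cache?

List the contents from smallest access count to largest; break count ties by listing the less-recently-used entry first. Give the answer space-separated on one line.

Answer: 15 3 30

Derivation:
LFU simulation (capacity=3):
  1. access 27: MISS. Cache: [27(c=1)]
  2. access 3: MISS. Cache: [27(c=1) 3(c=1)]
  3. access 3: HIT, count now 2. Cache: [27(c=1) 3(c=2)]
  4. access 27: HIT, count now 2. Cache: [3(c=2) 27(c=2)]
  5. access 27: HIT, count now 3. Cache: [3(c=2) 27(c=3)]
  6. access 33: MISS. Cache: [33(c=1) 3(c=2) 27(c=3)]
  7. access 3: HIT, count now 3. Cache: [33(c=1) 27(c=3) 3(c=3)]
  8. access 98: MISS, evict 33(c=1). Cache: [98(c=1) 27(c=3) 3(c=3)]
  9. access 30: MISS, evict 98(c=1). Cache: [30(c=1) 27(c=3) 3(c=3)]
  10. access 30: HIT, count now 2. Cache: [30(c=2) 27(c=3) 3(c=3)]
  11. access 30: HIT, count now 3. Cache: [27(c=3) 3(c=3) 30(c=3)]
  12. access 30: HIT, count now 4. Cache: [27(c=3) 3(c=3) 30(c=4)]
  13. access 30: HIT, count now 5. Cache: [27(c=3) 3(c=3) 30(c=5)]
  14. access 39: MISS, evict 27(c=3). Cache: [39(c=1) 3(c=3) 30(c=5)]
  15. access 39: HIT, count now 2. Cache: [39(c=2) 3(c=3) 30(c=5)]
  16. access 15: MISS, evict 39(c=2). Cache: [15(c=1) 3(c=3) 30(c=5)]
  17. access 30: HIT, count now 6. Cache: [15(c=1) 3(c=3) 30(c=6)]
  18. access 39: MISS, evict 15(c=1). Cache: [39(c=1) 3(c=3) 30(c=6)]
  19. access 15: MISS, evict 39(c=1). Cache: [15(c=1) 3(c=3) 30(c=6)]
  20. access 3: HIT, count now 4. Cache: [15(c=1) 3(c=4) 30(c=6)]
  21. access 30: HIT, count now 7. Cache: [15(c=1) 3(c=4) 30(c=7)]
  22. access 96: MISS, evict 15(c=1). Cache: [96(c=1) 3(c=4) 30(c=7)]
  23. access 98: MISS, evict 96(c=1). Cache: [98(c=1) 3(c=4) 30(c=7)]
  24. access 15: MISS, evict 98(c=1). Cache: [15(c=1) 3(c=4) 30(c=7)]
  25. access 27: MISS, evict 15(c=1). Cache: [27(c=1) 3(c=4) 30(c=7)]
  26. access 96: MISS, evict 27(c=1). Cache: [96(c=1) 3(c=4) 30(c=7)]
  27. access 15: MISS, evict 96(c=1). Cache: [15(c=1) 3(c=4) 30(c=7)]
  28. access 15: HIT, count now 2. Cache: [15(c=2) 3(c=4) 30(c=7)]
Total: 13 hits, 15 misses, 12 evictions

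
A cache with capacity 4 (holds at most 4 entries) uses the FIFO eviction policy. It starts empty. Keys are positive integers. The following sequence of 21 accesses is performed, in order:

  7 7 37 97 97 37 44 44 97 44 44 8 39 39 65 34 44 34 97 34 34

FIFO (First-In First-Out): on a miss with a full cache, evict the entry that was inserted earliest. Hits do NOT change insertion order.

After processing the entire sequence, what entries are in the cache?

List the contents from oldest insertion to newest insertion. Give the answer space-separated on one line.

FIFO simulation (capacity=4):
  1. access 7: MISS. Cache (old->new): [7]
  2. access 7: HIT. Cache (old->new): [7]
  3. access 37: MISS. Cache (old->new): [7 37]
  4. access 97: MISS. Cache (old->new): [7 37 97]
  5. access 97: HIT. Cache (old->new): [7 37 97]
  6. access 37: HIT. Cache (old->new): [7 37 97]
  7. access 44: MISS. Cache (old->new): [7 37 97 44]
  8. access 44: HIT. Cache (old->new): [7 37 97 44]
  9. access 97: HIT. Cache (old->new): [7 37 97 44]
  10. access 44: HIT. Cache (old->new): [7 37 97 44]
  11. access 44: HIT. Cache (old->new): [7 37 97 44]
  12. access 8: MISS, evict 7. Cache (old->new): [37 97 44 8]
  13. access 39: MISS, evict 37. Cache (old->new): [97 44 8 39]
  14. access 39: HIT. Cache (old->new): [97 44 8 39]
  15. access 65: MISS, evict 97. Cache (old->new): [44 8 39 65]
  16. access 34: MISS, evict 44. Cache (old->new): [8 39 65 34]
  17. access 44: MISS, evict 8. Cache (old->new): [39 65 34 44]
  18. access 34: HIT. Cache (old->new): [39 65 34 44]
  19. access 97: MISS, evict 39. Cache (old->new): [65 34 44 97]
  20. access 34: HIT. Cache (old->new): [65 34 44 97]
  21. access 34: HIT. Cache (old->new): [65 34 44 97]
Total: 11 hits, 10 misses, 6 evictions

Answer: 65 34 44 97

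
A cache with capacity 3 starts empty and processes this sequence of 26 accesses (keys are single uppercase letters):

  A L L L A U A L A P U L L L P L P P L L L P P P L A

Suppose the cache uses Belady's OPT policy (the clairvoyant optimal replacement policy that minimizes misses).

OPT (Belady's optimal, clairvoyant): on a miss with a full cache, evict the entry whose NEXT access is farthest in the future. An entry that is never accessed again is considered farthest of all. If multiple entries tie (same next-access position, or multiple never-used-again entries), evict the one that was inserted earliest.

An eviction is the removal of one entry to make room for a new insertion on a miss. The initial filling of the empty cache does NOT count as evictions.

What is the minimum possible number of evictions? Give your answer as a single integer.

OPT (Belady) simulation (capacity=3):
  1. access A: MISS. Cache: [A]
  2. access L: MISS. Cache: [A L]
  3. access L: HIT. Next use of L: step 4. Cache: [A L]
  4. access L: HIT. Next use of L: step 8. Cache: [A L]
  5. access A: HIT. Next use of A: step 7. Cache: [A L]
  6. access U: MISS. Cache: [A L U]
  7. access A: HIT. Next use of A: step 9. Cache: [A L U]
  8. access L: HIT. Next use of L: step 12. Cache: [A L U]
  9. access A: HIT. Next use of A: step 26. Cache: [A L U]
  10. access P: MISS, evict A (next use: step 26). Cache: [L U P]
  11. access U: HIT. Next use of U: never. Cache: [L U P]
  12. access L: HIT. Next use of L: step 13. Cache: [L U P]
  13. access L: HIT. Next use of L: step 14. Cache: [L U P]
  14. access L: HIT. Next use of L: step 16. Cache: [L U P]
  15. access P: HIT. Next use of P: step 17. Cache: [L U P]
  16. access L: HIT. Next use of L: step 19. Cache: [L U P]
  17. access P: HIT. Next use of P: step 18. Cache: [L U P]
  18. access P: HIT. Next use of P: step 22. Cache: [L U P]
  19. access L: HIT. Next use of L: step 20. Cache: [L U P]
  20. access L: HIT. Next use of L: step 21. Cache: [L U P]
  21. access L: HIT. Next use of L: step 25. Cache: [L U P]
  22. access P: HIT. Next use of P: step 23. Cache: [L U P]
  23. access P: HIT. Next use of P: step 24. Cache: [L U P]
  24. access P: HIT. Next use of P: never. Cache: [L U P]
  25. access L: HIT. Next use of L: never. Cache: [L U P]
  26. access A: MISS, evict L (next use: never). Cache: [U P A]
Total: 21 hits, 5 misses, 2 evictions

Answer: 2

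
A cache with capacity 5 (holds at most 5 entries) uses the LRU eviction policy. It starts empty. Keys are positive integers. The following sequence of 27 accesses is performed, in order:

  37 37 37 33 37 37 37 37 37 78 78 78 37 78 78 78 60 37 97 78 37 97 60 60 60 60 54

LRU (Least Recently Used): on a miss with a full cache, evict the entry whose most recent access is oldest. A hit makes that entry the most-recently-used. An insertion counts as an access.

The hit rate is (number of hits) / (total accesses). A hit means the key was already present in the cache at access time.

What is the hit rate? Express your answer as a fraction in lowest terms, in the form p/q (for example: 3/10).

Answer: 7/9

Derivation:
LRU simulation (capacity=5):
  1. access 37: MISS. Cache (LRU->MRU): [37]
  2. access 37: HIT. Cache (LRU->MRU): [37]
  3. access 37: HIT. Cache (LRU->MRU): [37]
  4. access 33: MISS. Cache (LRU->MRU): [37 33]
  5. access 37: HIT. Cache (LRU->MRU): [33 37]
  6. access 37: HIT. Cache (LRU->MRU): [33 37]
  7. access 37: HIT. Cache (LRU->MRU): [33 37]
  8. access 37: HIT. Cache (LRU->MRU): [33 37]
  9. access 37: HIT. Cache (LRU->MRU): [33 37]
  10. access 78: MISS. Cache (LRU->MRU): [33 37 78]
  11. access 78: HIT. Cache (LRU->MRU): [33 37 78]
  12. access 78: HIT. Cache (LRU->MRU): [33 37 78]
  13. access 37: HIT. Cache (LRU->MRU): [33 78 37]
  14. access 78: HIT. Cache (LRU->MRU): [33 37 78]
  15. access 78: HIT. Cache (LRU->MRU): [33 37 78]
  16. access 78: HIT. Cache (LRU->MRU): [33 37 78]
  17. access 60: MISS. Cache (LRU->MRU): [33 37 78 60]
  18. access 37: HIT. Cache (LRU->MRU): [33 78 60 37]
  19. access 97: MISS. Cache (LRU->MRU): [33 78 60 37 97]
  20. access 78: HIT. Cache (LRU->MRU): [33 60 37 97 78]
  21. access 37: HIT. Cache (LRU->MRU): [33 60 97 78 37]
  22. access 97: HIT. Cache (LRU->MRU): [33 60 78 37 97]
  23. access 60: HIT. Cache (LRU->MRU): [33 78 37 97 60]
  24. access 60: HIT. Cache (LRU->MRU): [33 78 37 97 60]
  25. access 60: HIT. Cache (LRU->MRU): [33 78 37 97 60]
  26. access 60: HIT. Cache (LRU->MRU): [33 78 37 97 60]
  27. access 54: MISS, evict 33. Cache (LRU->MRU): [78 37 97 60 54]
Total: 21 hits, 6 misses, 1 evictions

Hit rate = 21/27 = 7/9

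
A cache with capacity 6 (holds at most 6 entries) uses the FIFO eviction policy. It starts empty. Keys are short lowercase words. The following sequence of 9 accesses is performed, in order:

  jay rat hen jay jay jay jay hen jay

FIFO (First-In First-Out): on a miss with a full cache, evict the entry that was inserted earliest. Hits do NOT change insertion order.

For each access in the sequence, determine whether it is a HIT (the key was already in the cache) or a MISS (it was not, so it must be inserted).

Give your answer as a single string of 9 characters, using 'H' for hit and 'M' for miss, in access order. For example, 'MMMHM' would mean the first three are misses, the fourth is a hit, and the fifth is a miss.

FIFO simulation (capacity=6):
  1. access jay: MISS. Cache (old->new): [jay]
  2. access rat: MISS. Cache (old->new): [jay rat]
  3. access hen: MISS. Cache (old->new): [jay rat hen]
  4. access jay: HIT. Cache (old->new): [jay rat hen]
  5. access jay: HIT. Cache (old->new): [jay rat hen]
  6. access jay: HIT. Cache (old->new): [jay rat hen]
  7. access jay: HIT. Cache (old->new): [jay rat hen]
  8. access hen: HIT. Cache (old->new): [jay rat hen]
  9. access jay: HIT. Cache (old->new): [jay rat hen]
Total: 6 hits, 3 misses, 0 evictions

Answer: MMMHHHHHH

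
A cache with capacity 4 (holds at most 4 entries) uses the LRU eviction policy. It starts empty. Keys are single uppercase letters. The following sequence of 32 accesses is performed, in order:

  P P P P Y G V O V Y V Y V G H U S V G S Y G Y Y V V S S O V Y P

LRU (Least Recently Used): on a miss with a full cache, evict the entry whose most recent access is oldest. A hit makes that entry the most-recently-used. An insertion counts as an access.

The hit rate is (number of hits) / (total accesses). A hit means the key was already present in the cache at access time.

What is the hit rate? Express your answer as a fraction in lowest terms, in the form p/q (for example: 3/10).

Answer: 19/32

Derivation:
LRU simulation (capacity=4):
  1. access P: MISS. Cache (LRU->MRU): [P]
  2. access P: HIT. Cache (LRU->MRU): [P]
  3. access P: HIT. Cache (LRU->MRU): [P]
  4. access P: HIT. Cache (LRU->MRU): [P]
  5. access Y: MISS. Cache (LRU->MRU): [P Y]
  6. access G: MISS. Cache (LRU->MRU): [P Y G]
  7. access V: MISS. Cache (LRU->MRU): [P Y G V]
  8. access O: MISS, evict P. Cache (LRU->MRU): [Y G V O]
  9. access V: HIT. Cache (LRU->MRU): [Y G O V]
  10. access Y: HIT. Cache (LRU->MRU): [G O V Y]
  11. access V: HIT. Cache (LRU->MRU): [G O Y V]
  12. access Y: HIT. Cache (LRU->MRU): [G O V Y]
  13. access V: HIT. Cache (LRU->MRU): [G O Y V]
  14. access G: HIT. Cache (LRU->MRU): [O Y V G]
  15. access H: MISS, evict O. Cache (LRU->MRU): [Y V G H]
  16. access U: MISS, evict Y. Cache (LRU->MRU): [V G H U]
  17. access S: MISS, evict V. Cache (LRU->MRU): [G H U S]
  18. access V: MISS, evict G. Cache (LRU->MRU): [H U S V]
  19. access G: MISS, evict H. Cache (LRU->MRU): [U S V G]
  20. access S: HIT. Cache (LRU->MRU): [U V G S]
  21. access Y: MISS, evict U. Cache (LRU->MRU): [V G S Y]
  22. access G: HIT. Cache (LRU->MRU): [V S Y G]
  23. access Y: HIT. Cache (LRU->MRU): [V S G Y]
  24. access Y: HIT. Cache (LRU->MRU): [V S G Y]
  25. access V: HIT. Cache (LRU->MRU): [S G Y V]
  26. access V: HIT. Cache (LRU->MRU): [S G Y V]
  27. access S: HIT. Cache (LRU->MRU): [G Y V S]
  28. access S: HIT. Cache (LRU->MRU): [G Y V S]
  29. access O: MISS, evict G. Cache (LRU->MRU): [Y V S O]
  30. access V: HIT. Cache (LRU->MRU): [Y S O V]
  31. access Y: HIT. Cache (LRU->MRU): [S O V Y]
  32. access P: MISS, evict S. Cache (LRU->MRU): [O V Y P]
Total: 19 hits, 13 misses, 9 evictions

Hit rate = 19/32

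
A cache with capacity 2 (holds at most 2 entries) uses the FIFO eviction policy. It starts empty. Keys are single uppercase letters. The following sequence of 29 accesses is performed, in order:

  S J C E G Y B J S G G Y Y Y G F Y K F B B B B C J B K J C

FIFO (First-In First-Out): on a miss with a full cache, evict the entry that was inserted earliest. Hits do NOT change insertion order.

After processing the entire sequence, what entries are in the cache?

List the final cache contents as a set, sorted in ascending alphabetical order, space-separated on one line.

Answer: C J

Derivation:
FIFO simulation (capacity=2):
  1. access S: MISS. Cache (old->new): [S]
  2. access J: MISS. Cache (old->new): [S J]
  3. access C: MISS, evict S. Cache (old->new): [J C]
  4. access E: MISS, evict J. Cache (old->new): [C E]
  5. access G: MISS, evict C. Cache (old->new): [E G]
  6. access Y: MISS, evict E. Cache (old->new): [G Y]
  7. access B: MISS, evict G. Cache (old->new): [Y B]
  8. access J: MISS, evict Y. Cache (old->new): [B J]
  9. access S: MISS, evict B. Cache (old->new): [J S]
  10. access G: MISS, evict J. Cache (old->new): [S G]
  11. access G: HIT. Cache (old->new): [S G]
  12. access Y: MISS, evict S. Cache (old->new): [G Y]
  13. access Y: HIT. Cache (old->new): [G Y]
  14. access Y: HIT. Cache (old->new): [G Y]
  15. access G: HIT. Cache (old->new): [G Y]
  16. access F: MISS, evict G. Cache (old->new): [Y F]
  17. access Y: HIT. Cache (old->new): [Y F]
  18. access K: MISS, evict Y. Cache (old->new): [F K]
  19. access F: HIT. Cache (old->new): [F K]
  20. access B: MISS, evict F. Cache (old->new): [K B]
  21. access B: HIT. Cache (old->new): [K B]
  22. access B: HIT. Cache (old->new): [K B]
  23. access B: HIT. Cache (old->new): [K B]
  24. access C: MISS, evict K. Cache (old->new): [B C]
  25. access J: MISS, evict B. Cache (old->new): [C J]
  26. access B: MISS, evict C. Cache (old->new): [J B]
  27. access K: MISS, evict J. Cache (old->new): [B K]
  28. access J: MISS, evict B. Cache (old->new): [K J]
  29. access C: MISS, evict K. Cache (old->new): [J C]
Total: 9 hits, 20 misses, 18 evictions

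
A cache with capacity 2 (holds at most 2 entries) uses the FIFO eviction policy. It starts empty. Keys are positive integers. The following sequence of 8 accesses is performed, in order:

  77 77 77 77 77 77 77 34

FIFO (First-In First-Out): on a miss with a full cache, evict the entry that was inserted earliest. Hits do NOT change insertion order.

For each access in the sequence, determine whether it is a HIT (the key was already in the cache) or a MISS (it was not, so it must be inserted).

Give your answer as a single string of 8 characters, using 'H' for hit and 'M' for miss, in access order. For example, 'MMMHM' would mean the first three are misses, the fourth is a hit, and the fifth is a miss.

Answer: MHHHHHHM

Derivation:
FIFO simulation (capacity=2):
  1. access 77: MISS. Cache (old->new): [77]
  2. access 77: HIT. Cache (old->new): [77]
  3. access 77: HIT. Cache (old->new): [77]
  4. access 77: HIT. Cache (old->new): [77]
  5. access 77: HIT. Cache (old->new): [77]
  6. access 77: HIT. Cache (old->new): [77]
  7. access 77: HIT. Cache (old->new): [77]
  8. access 34: MISS. Cache (old->new): [77 34]
Total: 6 hits, 2 misses, 0 evictions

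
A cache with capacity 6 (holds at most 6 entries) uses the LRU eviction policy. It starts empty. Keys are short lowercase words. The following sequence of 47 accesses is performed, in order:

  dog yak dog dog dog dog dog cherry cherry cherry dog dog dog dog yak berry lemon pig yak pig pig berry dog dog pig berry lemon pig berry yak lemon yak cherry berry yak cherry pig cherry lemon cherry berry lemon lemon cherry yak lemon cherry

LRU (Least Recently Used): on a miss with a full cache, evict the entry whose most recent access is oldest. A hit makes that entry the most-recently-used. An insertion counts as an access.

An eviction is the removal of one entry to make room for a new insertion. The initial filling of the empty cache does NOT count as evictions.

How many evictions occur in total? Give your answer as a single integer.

LRU simulation (capacity=6):
  1. access dog: MISS. Cache (LRU->MRU): [dog]
  2. access yak: MISS. Cache (LRU->MRU): [dog yak]
  3. access dog: HIT. Cache (LRU->MRU): [yak dog]
  4. access dog: HIT. Cache (LRU->MRU): [yak dog]
  5. access dog: HIT. Cache (LRU->MRU): [yak dog]
  6. access dog: HIT. Cache (LRU->MRU): [yak dog]
  7. access dog: HIT. Cache (LRU->MRU): [yak dog]
  8. access cherry: MISS. Cache (LRU->MRU): [yak dog cherry]
  9. access cherry: HIT. Cache (LRU->MRU): [yak dog cherry]
  10. access cherry: HIT. Cache (LRU->MRU): [yak dog cherry]
  11. access dog: HIT. Cache (LRU->MRU): [yak cherry dog]
  12. access dog: HIT. Cache (LRU->MRU): [yak cherry dog]
  13. access dog: HIT. Cache (LRU->MRU): [yak cherry dog]
  14. access dog: HIT. Cache (LRU->MRU): [yak cherry dog]
  15. access yak: HIT. Cache (LRU->MRU): [cherry dog yak]
  16. access berry: MISS. Cache (LRU->MRU): [cherry dog yak berry]
  17. access lemon: MISS. Cache (LRU->MRU): [cherry dog yak berry lemon]
  18. access pig: MISS. Cache (LRU->MRU): [cherry dog yak berry lemon pig]
  19. access yak: HIT. Cache (LRU->MRU): [cherry dog berry lemon pig yak]
  20. access pig: HIT. Cache (LRU->MRU): [cherry dog berry lemon yak pig]
  21. access pig: HIT. Cache (LRU->MRU): [cherry dog berry lemon yak pig]
  22. access berry: HIT. Cache (LRU->MRU): [cherry dog lemon yak pig berry]
  23. access dog: HIT. Cache (LRU->MRU): [cherry lemon yak pig berry dog]
  24. access dog: HIT. Cache (LRU->MRU): [cherry lemon yak pig berry dog]
  25. access pig: HIT. Cache (LRU->MRU): [cherry lemon yak berry dog pig]
  26. access berry: HIT. Cache (LRU->MRU): [cherry lemon yak dog pig berry]
  27. access lemon: HIT. Cache (LRU->MRU): [cherry yak dog pig berry lemon]
  28. access pig: HIT. Cache (LRU->MRU): [cherry yak dog berry lemon pig]
  29. access berry: HIT. Cache (LRU->MRU): [cherry yak dog lemon pig berry]
  30. access yak: HIT. Cache (LRU->MRU): [cherry dog lemon pig berry yak]
  31. access lemon: HIT. Cache (LRU->MRU): [cherry dog pig berry yak lemon]
  32. access yak: HIT. Cache (LRU->MRU): [cherry dog pig berry lemon yak]
  33. access cherry: HIT. Cache (LRU->MRU): [dog pig berry lemon yak cherry]
  34. access berry: HIT. Cache (LRU->MRU): [dog pig lemon yak cherry berry]
  35. access yak: HIT. Cache (LRU->MRU): [dog pig lemon cherry berry yak]
  36. access cherry: HIT. Cache (LRU->MRU): [dog pig lemon berry yak cherry]
  37. access pig: HIT. Cache (LRU->MRU): [dog lemon berry yak cherry pig]
  38. access cherry: HIT. Cache (LRU->MRU): [dog lemon berry yak pig cherry]
  39. access lemon: HIT. Cache (LRU->MRU): [dog berry yak pig cherry lemon]
  40. access cherry: HIT. Cache (LRU->MRU): [dog berry yak pig lemon cherry]
  41. access berry: HIT. Cache (LRU->MRU): [dog yak pig lemon cherry berry]
  42. access lemon: HIT. Cache (LRU->MRU): [dog yak pig cherry berry lemon]
  43. access lemon: HIT. Cache (LRU->MRU): [dog yak pig cherry berry lemon]
  44. access cherry: HIT. Cache (LRU->MRU): [dog yak pig berry lemon cherry]
  45. access yak: HIT. Cache (LRU->MRU): [dog pig berry lemon cherry yak]
  46. access lemon: HIT. Cache (LRU->MRU): [dog pig berry cherry yak lemon]
  47. access cherry: HIT. Cache (LRU->MRU): [dog pig berry yak lemon cherry]
Total: 41 hits, 6 misses, 0 evictions

Answer: 0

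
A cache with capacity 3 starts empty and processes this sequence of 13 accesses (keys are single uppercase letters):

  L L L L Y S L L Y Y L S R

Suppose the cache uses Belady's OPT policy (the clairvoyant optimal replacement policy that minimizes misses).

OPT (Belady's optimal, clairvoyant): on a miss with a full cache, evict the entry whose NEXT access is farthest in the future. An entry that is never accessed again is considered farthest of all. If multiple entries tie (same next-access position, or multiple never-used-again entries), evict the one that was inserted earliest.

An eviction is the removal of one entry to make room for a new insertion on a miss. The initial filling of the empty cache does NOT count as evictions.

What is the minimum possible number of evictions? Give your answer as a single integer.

Answer: 1

Derivation:
OPT (Belady) simulation (capacity=3):
  1. access L: MISS. Cache: [L]
  2. access L: HIT. Next use of L: step 3. Cache: [L]
  3. access L: HIT. Next use of L: step 4. Cache: [L]
  4. access L: HIT. Next use of L: step 7. Cache: [L]
  5. access Y: MISS. Cache: [L Y]
  6. access S: MISS. Cache: [L Y S]
  7. access L: HIT. Next use of L: step 8. Cache: [L Y S]
  8. access L: HIT. Next use of L: step 11. Cache: [L Y S]
  9. access Y: HIT. Next use of Y: step 10. Cache: [L Y S]
  10. access Y: HIT. Next use of Y: never. Cache: [L Y S]
  11. access L: HIT. Next use of L: never. Cache: [L Y S]
  12. access S: HIT. Next use of S: never. Cache: [L Y S]
  13. access R: MISS, evict L (next use: never). Cache: [Y S R]
Total: 9 hits, 4 misses, 1 evictions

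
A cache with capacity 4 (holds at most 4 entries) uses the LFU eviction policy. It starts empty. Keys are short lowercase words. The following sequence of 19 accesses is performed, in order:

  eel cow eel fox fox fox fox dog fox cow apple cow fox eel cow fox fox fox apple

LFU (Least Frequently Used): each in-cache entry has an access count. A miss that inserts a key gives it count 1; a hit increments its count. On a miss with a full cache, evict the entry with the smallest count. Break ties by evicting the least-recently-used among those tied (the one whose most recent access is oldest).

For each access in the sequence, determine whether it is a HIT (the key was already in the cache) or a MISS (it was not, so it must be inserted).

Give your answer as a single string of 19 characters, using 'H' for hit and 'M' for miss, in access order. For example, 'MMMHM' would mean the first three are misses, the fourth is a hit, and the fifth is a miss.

Answer: MMHMHHHMHHMHHHHHHHH

Derivation:
LFU simulation (capacity=4):
  1. access eel: MISS. Cache: [eel(c=1)]
  2. access cow: MISS. Cache: [eel(c=1) cow(c=1)]
  3. access eel: HIT, count now 2. Cache: [cow(c=1) eel(c=2)]
  4. access fox: MISS. Cache: [cow(c=1) fox(c=1) eel(c=2)]
  5. access fox: HIT, count now 2. Cache: [cow(c=1) eel(c=2) fox(c=2)]
  6. access fox: HIT, count now 3. Cache: [cow(c=1) eel(c=2) fox(c=3)]
  7. access fox: HIT, count now 4. Cache: [cow(c=1) eel(c=2) fox(c=4)]
  8. access dog: MISS. Cache: [cow(c=1) dog(c=1) eel(c=2) fox(c=4)]
  9. access fox: HIT, count now 5. Cache: [cow(c=1) dog(c=1) eel(c=2) fox(c=5)]
  10. access cow: HIT, count now 2. Cache: [dog(c=1) eel(c=2) cow(c=2) fox(c=5)]
  11. access apple: MISS, evict dog(c=1). Cache: [apple(c=1) eel(c=2) cow(c=2) fox(c=5)]
  12. access cow: HIT, count now 3. Cache: [apple(c=1) eel(c=2) cow(c=3) fox(c=5)]
  13. access fox: HIT, count now 6. Cache: [apple(c=1) eel(c=2) cow(c=3) fox(c=6)]
  14. access eel: HIT, count now 3. Cache: [apple(c=1) cow(c=3) eel(c=3) fox(c=6)]
  15. access cow: HIT, count now 4. Cache: [apple(c=1) eel(c=3) cow(c=4) fox(c=6)]
  16. access fox: HIT, count now 7. Cache: [apple(c=1) eel(c=3) cow(c=4) fox(c=7)]
  17. access fox: HIT, count now 8. Cache: [apple(c=1) eel(c=3) cow(c=4) fox(c=8)]
  18. access fox: HIT, count now 9. Cache: [apple(c=1) eel(c=3) cow(c=4) fox(c=9)]
  19. access apple: HIT, count now 2. Cache: [apple(c=2) eel(c=3) cow(c=4) fox(c=9)]
Total: 14 hits, 5 misses, 1 evictions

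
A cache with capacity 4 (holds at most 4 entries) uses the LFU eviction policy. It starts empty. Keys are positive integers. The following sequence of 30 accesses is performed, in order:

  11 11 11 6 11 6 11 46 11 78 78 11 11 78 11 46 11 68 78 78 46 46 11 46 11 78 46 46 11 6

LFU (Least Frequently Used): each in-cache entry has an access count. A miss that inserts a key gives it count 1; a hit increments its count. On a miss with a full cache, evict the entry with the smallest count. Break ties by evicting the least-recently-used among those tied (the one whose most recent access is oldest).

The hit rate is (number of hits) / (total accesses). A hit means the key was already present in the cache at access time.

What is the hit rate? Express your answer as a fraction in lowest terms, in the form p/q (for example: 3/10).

Answer: 4/5

Derivation:
LFU simulation (capacity=4):
  1. access 11: MISS. Cache: [11(c=1)]
  2. access 11: HIT, count now 2. Cache: [11(c=2)]
  3. access 11: HIT, count now 3. Cache: [11(c=3)]
  4. access 6: MISS. Cache: [6(c=1) 11(c=3)]
  5. access 11: HIT, count now 4. Cache: [6(c=1) 11(c=4)]
  6. access 6: HIT, count now 2. Cache: [6(c=2) 11(c=4)]
  7. access 11: HIT, count now 5. Cache: [6(c=2) 11(c=5)]
  8. access 46: MISS. Cache: [46(c=1) 6(c=2) 11(c=5)]
  9. access 11: HIT, count now 6. Cache: [46(c=1) 6(c=2) 11(c=6)]
  10. access 78: MISS. Cache: [46(c=1) 78(c=1) 6(c=2) 11(c=6)]
  11. access 78: HIT, count now 2. Cache: [46(c=1) 6(c=2) 78(c=2) 11(c=6)]
  12. access 11: HIT, count now 7. Cache: [46(c=1) 6(c=2) 78(c=2) 11(c=7)]
  13. access 11: HIT, count now 8. Cache: [46(c=1) 6(c=2) 78(c=2) 11(c=8)]
  14. access 78: HIT, count now 3. Cache: [46(c=1) 6(c=2) 78(c=3) 11(c=8)]
  15. access 11: HIT, count now 9. Cache: [46(c=1) 6(c=2) 78(c=3) 11(c=9)]
  16. access 46: HIT, count now 2. Cache: [6(c=2) 46(c=2) 78(c=3) 11(c=9)]
  17. access 11: HIT, count now 10. Cache: [6(c=2) 46(c=2) 78(c=3) 11(c=10)]
  18. access 68: MISS, evict 6(c=2). Cache: [68(c=1) 46(c=2) 78(c=3) 11(c=10)]
  19. access 78: HIT, count now 4. Cache: [68(c=1) 46(c=2) 78(c=4) 11(c=10)]
  20. access 78: HIT, count now 5. Cache: [68(c=1) 46(c=2) 78(c=5) 11(c=10)]
  21. access 46: HIT, count now 3. Cache: [68(c=1) 46(c=3) 78(c=5) 11(c=10)]
  22. access 46: HIT, count now 4. Cache: [68(c=1) 46(c=4) 78(c=5) 11(c=10)]
  23. access 11: HIT, count now 11. Cache: [68(c=1) 46(c=4) 78(c=5) 11(c=11)]
  24. access 46: HIT, count now 5. Cache: [68(c=1) 78(c=5) 46(c=5) 11(c=11)]
  25. access 11: HIT, count now 12. Cache: [68(c=1) 78(c=5) 46(c=5) 11(c=12)]
  26. access 78: HIT, count now 6. Cache: [68(c=1) 46(c=5) 78(c=6) 11(c=12)]
  27. access 46: HIT, count now 6. Cache: [68(c=1) 78(c=6) 46(c=6) 11(c=12)]
  28. access 46: HIT, count now 7. Cache: [68(c=1) 78(c=6) 46(c=7) 11(c=12)]
  29. access 11: HIT, count now 13. Cache: [68(c=1) 78(c=6) 46(c=7) 11(c=13)]
  30. access 6: MISS, evict 68(c=1). Cache: [6(c=1) 78(c=6) 46(c=7) 11(c=13)]
Total: 24 hits, 6 misses, 2 evictions

Hit rate = 24/30 = 4/5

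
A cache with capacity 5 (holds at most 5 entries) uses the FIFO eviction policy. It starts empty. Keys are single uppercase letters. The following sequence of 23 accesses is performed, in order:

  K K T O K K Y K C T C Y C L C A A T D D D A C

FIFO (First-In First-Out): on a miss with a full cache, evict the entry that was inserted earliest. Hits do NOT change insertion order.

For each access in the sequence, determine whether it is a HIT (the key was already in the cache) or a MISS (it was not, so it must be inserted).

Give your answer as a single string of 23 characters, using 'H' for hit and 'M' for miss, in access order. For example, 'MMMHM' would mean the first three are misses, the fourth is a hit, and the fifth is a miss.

FIFO simulation (capacity=5):
  1. access K: MISS. Cache (old->new): [K]
  2. access K: HIT. Cache (old->new): [K]
  3. access T: MISS. Cache (old->new): [K T]
  4. access O: MISS. Cache (old->new): [K T O]
  5. access K: HIT. Cache (old->new): [K T O]
  6. access K: HIT. Cache (old->new): [K T O]
  7. access Y: MISS. Cache (old->new): [K T O Y]
  8. access K: HIT. Cache (old->new): [K T O Y]
  9. access C: MISS. Cache (old->new): [K T O Y C]
  10. access T: HIT. Cache (old->new): [K T O Y C]
  11. access C: HIT. Cache (old->new): [K T O Y C]
  12. access Y: HIT. Cache (old->new): [K T O Y C]
  13. access C: HIT. Cache (old->new): [K T O Y C]
  14. access L: MISS, evict K. Cache (old->new): [T O Y C L]
  15. access C: HIT. Cache (old->new): [T O Y C L]
  16. access A: MISS, evict T. Cache (old->new): [O Y C L A]
  17. access A: HIT. Cache (old->new): [O Y C L A]
  18. access T: MISS, evict O. Cache (old->new): [Y C L A T]
  19. access D: MISS, evict Y. Cache (old->new): [C L A T D]
  20. access D: HIT. Cache (old->new): [C L A T D]
  21. access D: HIT. Cache (old->new): [C L A T D]
  22. access A: HIT. Cache (old->new): [C L A T D]
  23. access C: HIT. Cache (old->new): [C L A T D]
Total: 14 hits, 9 misses, 4 evictions

Answer: MHMMHHMHMHHHHMHMHMMHHHH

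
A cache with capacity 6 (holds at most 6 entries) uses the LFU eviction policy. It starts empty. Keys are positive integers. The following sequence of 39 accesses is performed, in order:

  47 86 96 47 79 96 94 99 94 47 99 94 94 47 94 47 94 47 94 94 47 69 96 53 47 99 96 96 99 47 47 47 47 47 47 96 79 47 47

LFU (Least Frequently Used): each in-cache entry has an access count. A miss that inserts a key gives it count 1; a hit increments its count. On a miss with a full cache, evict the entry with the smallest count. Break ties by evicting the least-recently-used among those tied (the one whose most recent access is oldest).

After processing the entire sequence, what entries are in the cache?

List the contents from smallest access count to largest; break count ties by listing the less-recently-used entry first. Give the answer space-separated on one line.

Answer: 53 79 99 96 94 47

Derivation:
LFU simulation (capacity=6):
  1. access 47: MISS. Cache: [47(c=1)]
  2. access 86: MISS. Cache: [47(c=1) 86(c=1)]
  3. access 96: MISS. Cache: [47(c=1) 86(c=1) 96(c=1)]
  4. access 47: HIT, count now 2. Cache: [86(c=1) 96(c=1) 47(c=2)]
  5. access 79: MISS. Cache: [86(c=1) 96(c=1) 79(c=1) 47(c=2)]
  6. access 96: HIT, count now 2. Cache: [86(c=1) 79(c=1) 47(c=2) 96(c=2)]
  7. access 94: MISS. Cache: [86(c=1) 79(c=1) 94(c=1) 47(c=2) 96(c=2)]
  8. access 99: MISS. Cache: [86(c=1) 79(c=1) 94(c=1) 99(c=1) 47(c=2) 96(c=2)]
  9. access 94: HIT, count now 2. Cache: [86(c=1) 79(c=1) 99(c=1) 47(c=2) 96(c=2) 94(c=2)]
  10. access 47: HIT, count now 3. Cache: [86(c=1) 79(c=1) 99(c=1) 96(c=2) 94(c=2) 47(c=3)]
  11. access 99: HIT, count now 2. Cache: [86(c=1) 79(c=1) 96(c=2) 94(c=2) 99(c=2) 47(c=3)]
  12. access 94: HIT, count now 3. Cache: [86(c=1) 79(c=1) 96(c=2) 99(c=2) 47(c=3) 94(c=3)]
  13. access 94: HIT, count now 4. Cache: [86(c=1) 79(c=1) 96(c=2) 99(c=2) 47(c=3) 94(c=4)]
  14. access 47: HIT, count now 4. Cache: [86(c=1) 79(c=1) 96(c=2) 99(c=2) 94(c=4) 47(c=4)]
  15. access 94: HIT, count now 5. Cache: [86(c=1) 79(c=1) 96(c=2) 99(c=2) 47(c=4) 94(c=5)]
  16. access 47: HIT, count now 5. Cache: [86(c=1) 79(c=1) 96(c=2) 99(c=2) 94(c=5) 47(c=5)]
  17. access 94: HIT, count now 6. Cache: [86(c=1) 79(c=1) 96(c=2) 99(c=2) 47(c=5) 94(c=6)]
  18. access 47: HIT, count now 6. Cache: [86(c=1) 79(c=1) 96(c=2) 99(c=2) 94(c=6) 47(c=6)]
  19. access 94: HIT, count now 7. Cache: [86(c=1) 79(c=1) 96(c=2) 99(c=2) 47(c=6) 94(c=7)]
  20. access 94: HIT, count now 8. Cache: [86(c=1) 79(c=1) 96(c=2) 99(c=2) 47(c=6) 94(c=8)]
  21. access 47: HIT, count now 7. Cache: [86(c=1) 79(c=1) 96(c=2) 99(c=2) 47(c=7) 94(c=8)]
  22. access 69: MISS, evict 86(c=1). Cache: [79(c=1) 69(c=1) 96(c=2) 99(c=2) 47(c=7) 94(c=8)]
  23. access 96: HIT, count now 3. Cache: [79(c=1) 69(c=1) 99(c=2) 96(c=3) 47(c=7) 94(c=8)]
  24. access 53: MISS, evict 79(c=1). Cache: [69(c=1) 53(c=1) 99(c=2) 96(c=3) 47(c=7) 94(c=8)]
  25. access 47: HIT, count now 8. Cache: [69(c=1) 53(c=1) 99(c=2) 96(c=3) 94(c=8) 47(c=8)]
  26. access 99: HIT, count now 3. Cache: [69(c=1) 53(c=1) 96(c=3) 99(c=3) 94(c=8) 47(c=8)]
  27. access 96: HIT, count now 4. Cache: [69(c=1) 53(c=1) 99(c=3) 96(c=4) 94(c=8) 47(c=8)]
  28. access 96: HIT, count now 5. Cache: [69(c=1) 53(c=1) 99(c=3) 96(c=5) 94(c=8) 47(c=8)]
  29. access 99: HIT, count now 4. Cache: [69(c=1) 53(c=1) 99(c=4) 96(c=5) 94(c=8) 47(c=8)]
  30. access 47: HIT, count now 9. Cache: [69(c=1) 53(c=1) 99(c=4) 96(c=5) 94(c=8) 47(c=9)]
  31. access 47: HIT, count now 10. Cache: [69(c=1) 53(c=1) 99(c=4) 96(c=5) 94(c=8) 47(c=10)]
  32. access 47: HIT, count now 11. Cache: [69(c=1) 53(c=1) 99(c=4) 96(c=5) 94(c=8) 47(c=11)]
  33. access 47: HIT, count now 12. Cache: [69(c=1) 53(c=1) 99(c=4) 96(c=5) 94(c=8) 47(c=12)]
  34. access 47: HIT, count now 13. Cache: [69(c=1) 53(c=1) 99(c=4) 96(c=5) 94(c=8) 47(c=13)]
  35. access 47: HIT, count now 14. Cache: [69(c=1) 53(c=1) 99(c=4) 96(c=5) 94(c=8) 47(c=14)]
  36. access 96: HIT, count now 6. Cache: [69(c=1) 53(c=1) 99(c=4) 96(c=6) 94(c=8) 47(c=14)]
  37. access 79: MISS, evict 69(c=1). Cache: [53(c=1) 79(c=1) 99(c=4) 96(c=6) 94(c=8) 47(c=14)]
  38. access 47: HIT, count now 15. Cache: [53(c=1) 79(c=1) 99(c=4) 96(c=6) 94(c=8) 47(c=15)]
  39. access 47: HIT, count now 16. Cache: [53(c=1) 79(c=1) 99(c=4) 96(c=6) 94(c=8) 47(c=16)]
Total: 30 hits, 9 misses, 3 evictions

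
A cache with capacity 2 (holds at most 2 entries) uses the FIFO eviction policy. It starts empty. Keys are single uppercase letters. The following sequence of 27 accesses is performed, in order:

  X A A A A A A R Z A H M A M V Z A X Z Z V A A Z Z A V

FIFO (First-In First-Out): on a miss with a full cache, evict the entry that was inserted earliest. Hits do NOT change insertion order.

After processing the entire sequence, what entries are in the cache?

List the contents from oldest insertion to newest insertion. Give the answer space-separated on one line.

FIFO simulation (capacity=2):
  1. access X: MISS. Cache (old->new): [X]
  2. access A: MISS. Cache (old->new): [X A]
  3. access A: HIT. Cache (old->new): [X A]
  4. access A: HIT. Cache (old->new): [X A]
  5. access A: HIT. Cache (old->new): [X A]
  6. access A: HIT. Cache (old->new): [X A]
  7. access A: HIT. Cache (old->new): [X A]
  8. access R: MISS, evict X. Cache (old->new): [A R]
  9. access Z: MISS, evict A. Cache (old->new): [R Z]
  10. access A: MISS, evict R. Cache (old->new): [Z A]
  11. access H: MISS, evict Z. Cache (old->new): [A H]
  12. access M: MISS, evict A. Cache (old->new): [H M]
  13. access A: MISS, evict H. Cache (old->new): [M A]
  14. access M: HIT. Cache (old->new): [M A]
  15. access V: MISS, evict M. Cache (old->new): [A V]
  16. access Z: MISS, evict A. Cache (old->new): [V Z]
  17. access A: MISS, evict V. Cache (old->new): [Z A]
  18. access X: MISS, evict Z. Cache (old->new): [A X]
  19. access Z: MISS, evict A. Cache (old->new): [X Z]
  20. access Z: HIT. Cache (old->new): [X Z]
  21. access V: MISS, evict X. Cache (old->new): [Z V]
  22. access A: MISS, evict Z. Cache (old->new): [V A]
  23. access A: HIT. Cache (old->new): [V A]
  24. access Z: MISS, evict V. Cache (old->new): [A Z]
  25. access Z: HIT. Cache (old->new): [A Z]
  26. access A: HIT. Cache (old->new): [A Z]
  27. access V: MISS, evict A. Cache (old->new): [Z V]
Total: 10 hits, 17 misses, 15 evictions

Answer: Z V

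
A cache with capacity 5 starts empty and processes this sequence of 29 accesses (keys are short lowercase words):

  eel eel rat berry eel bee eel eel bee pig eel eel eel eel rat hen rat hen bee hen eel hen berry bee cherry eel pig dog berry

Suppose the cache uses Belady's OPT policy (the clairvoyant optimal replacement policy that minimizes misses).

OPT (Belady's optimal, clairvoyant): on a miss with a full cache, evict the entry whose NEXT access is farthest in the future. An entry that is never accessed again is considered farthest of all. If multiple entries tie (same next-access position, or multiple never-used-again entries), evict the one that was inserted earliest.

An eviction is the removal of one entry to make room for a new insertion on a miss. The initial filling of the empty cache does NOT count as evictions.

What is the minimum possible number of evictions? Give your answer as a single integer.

OPT (Belady) simulation (capacity=5):
  1. access eel: MISS. Cache: [eel]
  2. access eel: HIT. Next use of eel: step 5. Cache: [eel]
  3. access rat: MISS. Cache: [eel rat]
  4. access berry: MISS. Cache: [eel rat berry]
  5. access eel: HIT. Next use of eel: step 7. Cache: [eel rat berry]
  6. access bee: MISS. Cache: [eel rat berry bee]
  7. access eel: HIT. Next use of eel: step 8. Cache: [eel rat berry bee]
  8. access eel: HIT. Next use of eel: step 11. Cache: [eel rat berry bee]
  9. access bee: HIT. Next use of bee: step 19. Cache: [eel rat berry bee]
  10. access pig: MISS. Cache: [eel rat berry bee pig]
  11. access eel: HIT. Next use of eel: step 12. Cache: [eel rat berry bee pig]
  12. access eel: HIT. Next use of eel: step 13. Cache: [eel rat berry bee pig]
  13. access eel: HIT. Next use of eel: step 14. Cache: [eel rat berry bee pig]
  14. access eel: HIT. Next use of eel: step 21. Cache: [eel rat berry bee pig]
  15. access rat: HIT. Next use of rat: step 17. Cache: [eel rat berry bee pig]
  16. access hen: MISS, evict pig (next use: step 27). Cache: [eel rat berry bee hen]
  17. access rat: HIT. Next use of rat: never. Cache: [eel rat berry bee hen]
  18. access hen: HIT. Next use of hen: step 20. Cache: [eel rat berry bee hen]
  19. access bee: HIT. Next use of bee: step 24. Cache: [eel rat berry bee hen]
  20. access hen: HIT. Next use of hen: step 22. Cache: [eel rat berry bee hen]
  21. access eel: HIT. Next use of eel: step 26. Cache: [eel rat berry bee hen]
  22. access hen: HIT. Next use of hen: never. Cache: [eel rat berry bee hen]
  23. access berry: HIT. Next use of berry: step 29. Cache: [eel rat berry bee hen]
  24. access bee: HIT. Next use of bee: never. Cache: [eel rat berry bee hen]
  25. access cherry: MISS, evict rat (next use: never). Cache: [eel berry bee hen cherry]
  26. access eel: HIT. Next use of eel: never. Cache: [eel berry bee hen cherry]
  27. access pig: MISS, evict eel (next use: never). Cache: [berry bee hen cherry pig]
  28. access dog: MISS, evict bee (next use: never). Cache: [berry hen cherry pig dog]
  29. access berry: HIT. Next use of berry: never. Cache: [berry hen cherry pig dog]
Total: 20 hits, 9 misses, 4 evictions

Answer: 4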